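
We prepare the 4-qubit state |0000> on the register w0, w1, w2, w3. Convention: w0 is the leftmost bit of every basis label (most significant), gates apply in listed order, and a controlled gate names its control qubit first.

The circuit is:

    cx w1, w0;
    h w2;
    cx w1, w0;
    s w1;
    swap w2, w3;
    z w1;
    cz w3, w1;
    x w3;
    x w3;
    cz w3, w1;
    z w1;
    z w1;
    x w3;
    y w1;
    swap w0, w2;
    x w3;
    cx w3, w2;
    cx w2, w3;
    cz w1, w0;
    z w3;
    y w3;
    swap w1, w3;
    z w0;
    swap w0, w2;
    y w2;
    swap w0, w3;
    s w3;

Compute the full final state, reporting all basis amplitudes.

The final amplitudes are -sqrt(2)*I/2 on |1110>, sqrt(2)/2 on |1111>, and 0 on every other basis state. Key observation: steps 6-11 multiply out to the identity, so the circuit reduces to the remaining gates.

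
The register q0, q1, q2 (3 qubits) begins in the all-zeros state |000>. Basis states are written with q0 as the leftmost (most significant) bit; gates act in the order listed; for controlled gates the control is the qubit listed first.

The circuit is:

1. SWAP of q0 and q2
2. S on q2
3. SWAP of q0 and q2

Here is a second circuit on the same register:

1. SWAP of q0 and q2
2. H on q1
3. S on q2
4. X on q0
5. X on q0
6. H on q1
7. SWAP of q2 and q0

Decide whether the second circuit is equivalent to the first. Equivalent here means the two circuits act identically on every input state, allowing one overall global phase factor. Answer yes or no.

Yes, they are equivalent — the unitaries differ by at most a global phase.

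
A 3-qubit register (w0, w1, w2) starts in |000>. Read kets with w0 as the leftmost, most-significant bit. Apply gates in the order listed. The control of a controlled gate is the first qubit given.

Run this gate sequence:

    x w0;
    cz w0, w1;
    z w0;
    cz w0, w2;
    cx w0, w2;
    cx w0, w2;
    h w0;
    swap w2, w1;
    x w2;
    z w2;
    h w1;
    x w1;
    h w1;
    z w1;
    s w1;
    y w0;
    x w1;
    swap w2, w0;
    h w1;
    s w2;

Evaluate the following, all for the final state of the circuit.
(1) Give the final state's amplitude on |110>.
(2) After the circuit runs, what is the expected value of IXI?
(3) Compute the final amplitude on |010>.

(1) |110> carries amplitude -I/2 in the final state. Key observation: steps 11-14 multiply out to the identity, so the circuit reduces to the remaining gates.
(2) The observable IXI averages to -1.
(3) The amplitude on |010> is 0.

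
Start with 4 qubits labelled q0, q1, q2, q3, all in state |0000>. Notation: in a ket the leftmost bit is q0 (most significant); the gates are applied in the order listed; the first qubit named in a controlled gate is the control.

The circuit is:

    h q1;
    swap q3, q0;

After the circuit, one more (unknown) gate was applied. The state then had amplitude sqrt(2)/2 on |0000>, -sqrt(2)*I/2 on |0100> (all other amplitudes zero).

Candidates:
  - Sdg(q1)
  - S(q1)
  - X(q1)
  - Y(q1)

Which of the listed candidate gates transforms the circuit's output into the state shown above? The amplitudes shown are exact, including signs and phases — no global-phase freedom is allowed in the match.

The unique candidate consistent with the amplitudes is Sdg(q1).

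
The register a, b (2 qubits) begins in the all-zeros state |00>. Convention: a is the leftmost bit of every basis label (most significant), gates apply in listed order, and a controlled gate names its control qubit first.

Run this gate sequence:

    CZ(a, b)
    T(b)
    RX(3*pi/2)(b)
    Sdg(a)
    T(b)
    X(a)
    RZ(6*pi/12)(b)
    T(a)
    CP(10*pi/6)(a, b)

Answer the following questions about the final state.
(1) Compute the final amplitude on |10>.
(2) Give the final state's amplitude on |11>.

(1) |10> carries amplitude -sqrt(2)/2 in the final state.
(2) The final state's coefficient on |11> equals -sqrt(2)*exp(11*I*pi/12)/2.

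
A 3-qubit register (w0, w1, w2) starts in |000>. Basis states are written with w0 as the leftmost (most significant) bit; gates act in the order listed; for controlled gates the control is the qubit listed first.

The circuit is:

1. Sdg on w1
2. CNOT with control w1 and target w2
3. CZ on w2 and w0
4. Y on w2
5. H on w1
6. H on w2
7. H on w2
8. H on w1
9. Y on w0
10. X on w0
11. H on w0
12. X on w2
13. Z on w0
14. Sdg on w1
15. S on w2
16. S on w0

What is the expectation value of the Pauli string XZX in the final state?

The observable XZX averages to 0. Key observation: gates 5-8 undo each other exactly, leaving only the rest of the circuit to track.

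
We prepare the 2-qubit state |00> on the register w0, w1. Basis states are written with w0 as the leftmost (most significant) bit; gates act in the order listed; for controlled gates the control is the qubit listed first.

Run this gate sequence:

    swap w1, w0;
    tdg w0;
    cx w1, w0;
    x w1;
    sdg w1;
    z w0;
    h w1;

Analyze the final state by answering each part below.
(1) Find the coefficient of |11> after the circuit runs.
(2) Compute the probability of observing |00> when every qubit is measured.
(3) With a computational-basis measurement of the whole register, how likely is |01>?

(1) |11> carries amplitude 0 in the final state.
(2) The probability of measuring |00> is 1/2.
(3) The probability of measuring |01> is 1/2.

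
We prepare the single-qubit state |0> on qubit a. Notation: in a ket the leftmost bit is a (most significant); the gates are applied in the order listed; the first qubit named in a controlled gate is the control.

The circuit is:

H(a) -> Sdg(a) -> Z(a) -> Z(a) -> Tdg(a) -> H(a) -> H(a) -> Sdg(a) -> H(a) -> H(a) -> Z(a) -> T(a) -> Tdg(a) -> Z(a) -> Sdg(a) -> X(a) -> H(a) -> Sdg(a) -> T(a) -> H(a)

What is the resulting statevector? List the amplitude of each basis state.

The resulting statevector has amplitude sqrt(2)*(2 + sqrt(2)*I)/4 on |0>, 1/2 on |1>.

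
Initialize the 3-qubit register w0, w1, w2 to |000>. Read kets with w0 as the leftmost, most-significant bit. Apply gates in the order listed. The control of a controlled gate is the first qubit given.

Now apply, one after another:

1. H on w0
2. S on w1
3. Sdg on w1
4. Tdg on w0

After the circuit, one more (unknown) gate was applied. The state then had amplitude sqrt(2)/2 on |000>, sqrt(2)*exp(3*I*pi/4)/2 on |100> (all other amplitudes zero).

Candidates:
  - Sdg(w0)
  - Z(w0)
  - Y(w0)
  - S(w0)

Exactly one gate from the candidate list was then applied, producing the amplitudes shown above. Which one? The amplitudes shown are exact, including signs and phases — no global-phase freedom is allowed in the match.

The unique candidate consistent with the amplitudes is Z(w0). Key observation: steps 2-3 multiply out to the identity, so the circuit reduces to the remaining gates.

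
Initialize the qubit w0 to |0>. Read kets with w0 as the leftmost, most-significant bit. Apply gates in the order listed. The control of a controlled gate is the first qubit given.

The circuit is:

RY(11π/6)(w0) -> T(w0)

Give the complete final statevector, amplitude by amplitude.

The final amplitudes are -sqrt(6)/4 - sqrt(2)/4 on |0>, (-sqrt(2) + sqrt(6))*exp(I*pi/4)/4 on |1>.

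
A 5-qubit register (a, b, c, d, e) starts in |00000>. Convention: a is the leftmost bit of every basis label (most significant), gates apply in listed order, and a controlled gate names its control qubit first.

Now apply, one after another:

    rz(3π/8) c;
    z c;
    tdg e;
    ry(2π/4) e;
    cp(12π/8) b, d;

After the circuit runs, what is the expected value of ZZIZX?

The expectation value of ZZIZX is 1.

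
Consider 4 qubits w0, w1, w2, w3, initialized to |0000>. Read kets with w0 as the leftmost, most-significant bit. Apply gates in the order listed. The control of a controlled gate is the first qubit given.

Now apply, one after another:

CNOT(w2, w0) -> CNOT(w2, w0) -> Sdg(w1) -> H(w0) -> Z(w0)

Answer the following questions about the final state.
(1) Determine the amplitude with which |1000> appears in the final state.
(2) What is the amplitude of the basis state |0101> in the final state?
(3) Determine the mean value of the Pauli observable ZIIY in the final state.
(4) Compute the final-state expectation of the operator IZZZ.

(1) The amplitude on |1000> is -sqrt(2)/2. Key observation: gates 1-2 undo each other exactly, leaving only the rest of the circuit to track.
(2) |0101> carries amplitude 0 in the final state.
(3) The expectation value of ZIIY is 0.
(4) In the final state, IZZZ has expectation 1.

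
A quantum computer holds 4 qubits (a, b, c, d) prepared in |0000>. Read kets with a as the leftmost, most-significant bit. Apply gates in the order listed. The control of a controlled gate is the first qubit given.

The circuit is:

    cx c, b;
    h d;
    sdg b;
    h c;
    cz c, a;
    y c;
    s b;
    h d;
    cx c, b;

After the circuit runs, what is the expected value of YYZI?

The observable YYZI averages to 0.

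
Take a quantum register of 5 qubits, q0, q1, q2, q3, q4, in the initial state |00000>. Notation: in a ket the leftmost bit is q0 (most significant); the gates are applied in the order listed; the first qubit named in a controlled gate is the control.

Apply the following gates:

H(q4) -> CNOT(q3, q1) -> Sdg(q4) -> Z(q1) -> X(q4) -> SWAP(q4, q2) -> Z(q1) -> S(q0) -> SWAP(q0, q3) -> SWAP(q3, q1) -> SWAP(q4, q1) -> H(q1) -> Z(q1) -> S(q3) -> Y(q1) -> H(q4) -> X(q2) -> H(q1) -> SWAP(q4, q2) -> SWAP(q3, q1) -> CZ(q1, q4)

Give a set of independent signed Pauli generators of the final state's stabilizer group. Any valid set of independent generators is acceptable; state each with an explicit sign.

One valid set of independent stabilizer generators is +IIXII, -IIIIY, +ZIIII, +IZIII, +IIIZI (any independent generating set of the same group is equally correct).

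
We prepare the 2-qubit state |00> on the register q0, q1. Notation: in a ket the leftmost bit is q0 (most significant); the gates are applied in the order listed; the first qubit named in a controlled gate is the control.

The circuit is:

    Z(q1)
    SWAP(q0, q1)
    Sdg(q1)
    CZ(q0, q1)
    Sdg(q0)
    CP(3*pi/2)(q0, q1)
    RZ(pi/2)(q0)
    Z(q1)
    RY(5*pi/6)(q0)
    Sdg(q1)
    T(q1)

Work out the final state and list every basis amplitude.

The final amplitudes are (-sqrt(6) + sqrt(2))*exp(3*I*pi/4)/4 on |00>, 0 on |01>, (-sqrt(6) - sqrt(2))*exp(3*I*pi/4)/4 on |10>, 0 on |11>.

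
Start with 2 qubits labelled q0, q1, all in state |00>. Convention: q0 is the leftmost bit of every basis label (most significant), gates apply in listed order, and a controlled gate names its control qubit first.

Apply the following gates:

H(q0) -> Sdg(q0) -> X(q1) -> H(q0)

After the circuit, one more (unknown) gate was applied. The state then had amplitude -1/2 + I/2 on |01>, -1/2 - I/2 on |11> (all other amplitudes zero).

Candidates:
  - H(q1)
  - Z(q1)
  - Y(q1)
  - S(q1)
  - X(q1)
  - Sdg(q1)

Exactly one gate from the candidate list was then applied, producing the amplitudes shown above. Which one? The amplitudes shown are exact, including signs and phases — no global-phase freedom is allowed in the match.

It was Z(q1) that produced the state shown.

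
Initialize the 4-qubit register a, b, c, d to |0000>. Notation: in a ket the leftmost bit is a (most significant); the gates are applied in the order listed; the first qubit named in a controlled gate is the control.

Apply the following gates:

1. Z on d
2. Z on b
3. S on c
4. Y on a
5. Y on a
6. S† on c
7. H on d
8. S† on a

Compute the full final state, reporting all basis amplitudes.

After the circuit, the state carries amplitude sqrt(2)/2 on |0000>, sqrt(2)/2 on |0001>, and 0 on every other basis state. Key observation: gates 3-6 undo each other exactly, leaving only the rest of the circuit to track.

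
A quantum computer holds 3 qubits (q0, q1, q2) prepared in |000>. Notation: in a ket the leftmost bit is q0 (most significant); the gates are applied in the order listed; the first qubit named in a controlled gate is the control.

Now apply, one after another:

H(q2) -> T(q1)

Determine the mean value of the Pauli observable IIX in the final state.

In the final state, IIX has expectation 1.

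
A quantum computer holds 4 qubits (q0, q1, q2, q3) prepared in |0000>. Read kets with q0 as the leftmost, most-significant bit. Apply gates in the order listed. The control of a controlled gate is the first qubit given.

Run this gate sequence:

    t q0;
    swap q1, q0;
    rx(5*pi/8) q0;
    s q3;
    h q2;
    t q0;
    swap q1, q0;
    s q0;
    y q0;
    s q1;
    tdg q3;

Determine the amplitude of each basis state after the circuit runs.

The final amplitudes are sqrt(2)*I*cos(5*pi/16)/2 on |1000>, sqrt(2)*I*cos(5*pi/16)/2 on |1010>, sqrt(2)*exp(3*I*pi/4)*sin(5*pi/16)/2 on |1100>, sqrt(2)*exp(3*I*pi/4)*sin(5*pi/16)/2 on |1110>, and 0 on every other basis state.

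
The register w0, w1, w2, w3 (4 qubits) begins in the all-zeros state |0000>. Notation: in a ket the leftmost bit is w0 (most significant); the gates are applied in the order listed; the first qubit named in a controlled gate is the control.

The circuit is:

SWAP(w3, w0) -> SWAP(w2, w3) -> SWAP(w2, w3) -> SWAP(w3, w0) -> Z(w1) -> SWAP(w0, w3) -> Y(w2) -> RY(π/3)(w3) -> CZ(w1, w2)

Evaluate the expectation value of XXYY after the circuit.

In the final state, XXYY has expectation 0. Key observation: gates 1-4 undo each other exactly, leaving only the rest of the circuit to track.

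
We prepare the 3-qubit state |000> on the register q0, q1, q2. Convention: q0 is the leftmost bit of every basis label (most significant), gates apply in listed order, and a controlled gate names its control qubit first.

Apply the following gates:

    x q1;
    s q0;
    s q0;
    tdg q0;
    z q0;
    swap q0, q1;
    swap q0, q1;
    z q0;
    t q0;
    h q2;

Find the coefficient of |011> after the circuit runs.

The amplitude on |011> is sqrt(2)/2. Key observation: the block from step 4 through step 9 cancels to the identity and can be dropped.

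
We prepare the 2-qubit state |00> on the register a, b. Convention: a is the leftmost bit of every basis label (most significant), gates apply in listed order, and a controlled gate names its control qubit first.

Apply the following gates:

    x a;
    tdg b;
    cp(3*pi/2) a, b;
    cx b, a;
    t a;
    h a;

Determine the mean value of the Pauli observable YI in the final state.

The expectation value of YI is 0.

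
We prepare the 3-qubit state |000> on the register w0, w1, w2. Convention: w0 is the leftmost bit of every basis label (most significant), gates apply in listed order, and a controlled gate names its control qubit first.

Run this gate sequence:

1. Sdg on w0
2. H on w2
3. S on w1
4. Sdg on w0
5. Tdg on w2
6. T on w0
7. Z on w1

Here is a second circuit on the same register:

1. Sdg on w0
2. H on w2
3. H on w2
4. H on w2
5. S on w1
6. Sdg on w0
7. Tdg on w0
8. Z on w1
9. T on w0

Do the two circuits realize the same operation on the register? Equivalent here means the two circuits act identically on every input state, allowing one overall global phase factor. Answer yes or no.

No, they are not equivalent — no single phase factor reconciles the two unitaries.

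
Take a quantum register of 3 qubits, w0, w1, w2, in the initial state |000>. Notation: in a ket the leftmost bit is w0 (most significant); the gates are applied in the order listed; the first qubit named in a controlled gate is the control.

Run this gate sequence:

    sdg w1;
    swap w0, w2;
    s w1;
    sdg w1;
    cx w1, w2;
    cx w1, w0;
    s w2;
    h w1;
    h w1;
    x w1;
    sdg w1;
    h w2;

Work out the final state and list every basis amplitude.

The final amplitudes are -sqrt(2)*I/2 on |010>, -sqrt(2)*I/2 on |011>, and 0 on every other basis state. Key observation: steps 3-4 multiply out to the identity, so the circuit reduces to the remaining gates.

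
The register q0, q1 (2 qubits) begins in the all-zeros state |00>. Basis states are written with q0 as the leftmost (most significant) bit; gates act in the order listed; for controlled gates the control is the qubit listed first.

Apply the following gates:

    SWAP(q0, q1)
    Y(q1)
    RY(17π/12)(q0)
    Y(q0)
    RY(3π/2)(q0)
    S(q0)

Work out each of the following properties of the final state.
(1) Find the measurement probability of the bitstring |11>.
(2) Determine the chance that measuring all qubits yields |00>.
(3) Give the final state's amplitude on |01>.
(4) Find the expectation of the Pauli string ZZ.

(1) Outcome |11> occurs with probability -sqrt(6)/8 - sqrt(2)/8 + 1/2.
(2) The probability of measuring |00> is 0.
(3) |01> carries amplitude -sqrt(6*sqrt(2) + 12)/8 - sqrt(2*sqrt(2) + 4)/8 - sqrt(12 - 6*sqrt(2))/8 + sqrt(4 - 2*sqrt(2))/8 in the final state.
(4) In the final state, ZZ has expectation -sqrt(6)/4 - sqrt(2)/4.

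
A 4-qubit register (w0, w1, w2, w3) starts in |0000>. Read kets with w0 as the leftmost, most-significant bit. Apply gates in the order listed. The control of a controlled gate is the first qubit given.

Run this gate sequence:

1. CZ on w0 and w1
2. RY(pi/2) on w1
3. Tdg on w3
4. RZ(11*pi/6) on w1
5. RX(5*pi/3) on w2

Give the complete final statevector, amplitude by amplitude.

After the circuit, the state carries amplitude sqrt(6)*exp(I*pi/12)/4 on |0000>, sqrt(2)*exp(7*I*pi/12)/4 on |0010>, -sqrt(6)*exp(11*I*pi/12)/4 on |0100>, sqrt(2)*exp(5*I*pi/12)/4 on |0110>, and 0 on every other basis state.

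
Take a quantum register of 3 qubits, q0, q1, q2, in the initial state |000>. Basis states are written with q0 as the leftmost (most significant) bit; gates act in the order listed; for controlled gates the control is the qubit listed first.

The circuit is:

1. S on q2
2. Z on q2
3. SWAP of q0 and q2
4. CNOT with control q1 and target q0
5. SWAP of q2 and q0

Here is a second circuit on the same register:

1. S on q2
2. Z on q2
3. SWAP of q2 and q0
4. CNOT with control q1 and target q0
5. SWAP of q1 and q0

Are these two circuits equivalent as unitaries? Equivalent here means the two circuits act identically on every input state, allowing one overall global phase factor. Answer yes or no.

No — the two circuits implement different unitaries, even allowing a global phase.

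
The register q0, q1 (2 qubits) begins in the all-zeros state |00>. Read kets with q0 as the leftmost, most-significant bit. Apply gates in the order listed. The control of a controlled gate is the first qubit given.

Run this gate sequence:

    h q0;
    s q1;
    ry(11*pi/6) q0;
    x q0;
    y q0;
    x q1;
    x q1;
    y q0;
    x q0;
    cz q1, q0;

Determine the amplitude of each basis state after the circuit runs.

After the circuit, the state carries amplitude -sqrt(3)/2 on |00>, 0 on |01>, -1/2 on |10>, 0 on |11>. Key observation: the block from step 4 through step 9 cancels to the identity and can be dropped.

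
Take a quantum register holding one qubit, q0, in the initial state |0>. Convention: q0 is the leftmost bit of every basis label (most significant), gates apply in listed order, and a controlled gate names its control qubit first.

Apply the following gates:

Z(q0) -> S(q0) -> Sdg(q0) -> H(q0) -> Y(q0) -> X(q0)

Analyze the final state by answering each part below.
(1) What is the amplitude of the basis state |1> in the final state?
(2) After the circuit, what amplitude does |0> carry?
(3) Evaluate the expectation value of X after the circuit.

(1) The amplitude on |1> is -sqrt(2)*I/2. Key observation: steps 2-3 multiply out to the identity, so the circuit reduces to the remaining gates.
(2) |0> carries amplitude sqrt(2)*I/2 in the final state.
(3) The expectation value of X is -1.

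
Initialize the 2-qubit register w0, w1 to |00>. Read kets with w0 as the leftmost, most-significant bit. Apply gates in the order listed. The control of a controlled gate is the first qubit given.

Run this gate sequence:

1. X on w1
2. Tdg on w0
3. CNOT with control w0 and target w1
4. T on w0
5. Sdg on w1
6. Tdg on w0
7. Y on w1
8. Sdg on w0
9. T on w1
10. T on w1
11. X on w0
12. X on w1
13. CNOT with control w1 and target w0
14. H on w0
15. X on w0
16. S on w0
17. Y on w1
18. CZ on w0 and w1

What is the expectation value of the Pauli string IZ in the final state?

In the final state, IZ has expectation 1.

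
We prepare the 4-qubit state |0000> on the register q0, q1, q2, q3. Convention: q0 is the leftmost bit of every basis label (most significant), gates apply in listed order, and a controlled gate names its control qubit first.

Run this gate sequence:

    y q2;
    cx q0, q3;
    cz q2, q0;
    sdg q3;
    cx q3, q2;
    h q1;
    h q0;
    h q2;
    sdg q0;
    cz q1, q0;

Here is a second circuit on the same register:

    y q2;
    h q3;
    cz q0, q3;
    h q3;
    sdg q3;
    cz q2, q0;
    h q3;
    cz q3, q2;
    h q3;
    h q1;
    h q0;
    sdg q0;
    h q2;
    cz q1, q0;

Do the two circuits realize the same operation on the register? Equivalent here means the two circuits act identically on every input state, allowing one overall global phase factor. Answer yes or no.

No, they are not equivalent — no single phase factor reconciles the two unitaries.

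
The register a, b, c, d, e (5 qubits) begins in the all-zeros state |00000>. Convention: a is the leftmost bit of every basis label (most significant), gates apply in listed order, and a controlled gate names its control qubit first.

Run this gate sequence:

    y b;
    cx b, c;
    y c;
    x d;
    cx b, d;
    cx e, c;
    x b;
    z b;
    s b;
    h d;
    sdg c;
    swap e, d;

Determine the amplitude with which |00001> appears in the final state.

The final state's coefficient on |00001> equals sqrt(2)/2.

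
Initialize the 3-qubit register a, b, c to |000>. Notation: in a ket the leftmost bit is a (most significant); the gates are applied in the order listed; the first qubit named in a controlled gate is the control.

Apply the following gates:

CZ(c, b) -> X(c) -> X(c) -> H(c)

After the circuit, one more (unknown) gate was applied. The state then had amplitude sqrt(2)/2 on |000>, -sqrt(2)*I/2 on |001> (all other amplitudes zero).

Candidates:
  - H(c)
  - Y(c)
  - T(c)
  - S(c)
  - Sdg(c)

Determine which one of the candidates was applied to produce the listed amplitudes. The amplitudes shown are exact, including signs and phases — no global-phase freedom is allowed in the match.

The unique candidate consistent with the amplitudes is Sdg(c). Key observation: steps 2-3 multiply out to the identity, so the circuit reduces to the remaining gates.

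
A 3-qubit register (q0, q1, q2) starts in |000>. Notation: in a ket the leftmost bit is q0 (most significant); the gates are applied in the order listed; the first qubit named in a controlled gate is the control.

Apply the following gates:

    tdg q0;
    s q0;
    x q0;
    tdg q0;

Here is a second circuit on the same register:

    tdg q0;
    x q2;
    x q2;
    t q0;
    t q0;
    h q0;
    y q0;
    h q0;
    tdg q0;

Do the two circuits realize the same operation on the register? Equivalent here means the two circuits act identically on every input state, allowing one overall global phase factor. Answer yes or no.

No — the two circuits implement different unitaries, even allowing a global phase.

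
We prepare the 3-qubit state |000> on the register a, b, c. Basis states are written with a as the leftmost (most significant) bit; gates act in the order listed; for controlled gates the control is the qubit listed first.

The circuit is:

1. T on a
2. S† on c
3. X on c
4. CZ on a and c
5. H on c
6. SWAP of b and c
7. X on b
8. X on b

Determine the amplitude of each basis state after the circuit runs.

The resulting statevector has amplitude sqrt(2)/2 on |000>, -sqrt(2)/2 on |010>, and 0 on every other basis state. Key observation: steps 7-8 multiply out to the identity, so the circuit reduces to the remaining gates.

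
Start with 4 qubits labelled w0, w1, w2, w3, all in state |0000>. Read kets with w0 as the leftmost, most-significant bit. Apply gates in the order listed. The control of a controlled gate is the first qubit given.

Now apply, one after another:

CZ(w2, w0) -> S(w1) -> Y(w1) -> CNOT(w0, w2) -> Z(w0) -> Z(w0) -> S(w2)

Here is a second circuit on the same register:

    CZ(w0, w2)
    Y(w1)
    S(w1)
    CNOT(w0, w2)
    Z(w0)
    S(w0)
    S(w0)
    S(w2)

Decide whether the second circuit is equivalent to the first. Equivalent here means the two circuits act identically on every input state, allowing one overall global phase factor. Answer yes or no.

No, they are not equivalent — no single phase factor reconciles the two unitaries.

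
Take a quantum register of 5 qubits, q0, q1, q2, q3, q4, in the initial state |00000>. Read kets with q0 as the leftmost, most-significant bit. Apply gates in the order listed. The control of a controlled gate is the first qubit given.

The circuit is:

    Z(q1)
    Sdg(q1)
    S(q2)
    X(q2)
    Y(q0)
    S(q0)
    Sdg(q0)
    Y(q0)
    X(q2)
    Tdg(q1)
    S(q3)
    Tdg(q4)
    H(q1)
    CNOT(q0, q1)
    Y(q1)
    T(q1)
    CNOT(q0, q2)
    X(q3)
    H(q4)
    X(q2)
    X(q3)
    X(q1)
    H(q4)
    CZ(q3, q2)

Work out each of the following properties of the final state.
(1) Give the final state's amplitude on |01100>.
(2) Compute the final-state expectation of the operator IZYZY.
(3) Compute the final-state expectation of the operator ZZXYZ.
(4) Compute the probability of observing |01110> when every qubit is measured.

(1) |01100> carries amplitude -sqrt(2)*I/2 in the final state.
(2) The observable IZYZY averages to 0.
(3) The expectation value of ZZXYZ is 0.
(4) The probability of measuring |01110> is 0.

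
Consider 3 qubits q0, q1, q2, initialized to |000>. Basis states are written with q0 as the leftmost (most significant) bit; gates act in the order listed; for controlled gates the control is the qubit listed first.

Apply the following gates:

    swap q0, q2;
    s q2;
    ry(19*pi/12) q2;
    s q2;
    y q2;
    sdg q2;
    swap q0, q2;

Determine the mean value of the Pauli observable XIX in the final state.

In the final state, XIX has expectation 0.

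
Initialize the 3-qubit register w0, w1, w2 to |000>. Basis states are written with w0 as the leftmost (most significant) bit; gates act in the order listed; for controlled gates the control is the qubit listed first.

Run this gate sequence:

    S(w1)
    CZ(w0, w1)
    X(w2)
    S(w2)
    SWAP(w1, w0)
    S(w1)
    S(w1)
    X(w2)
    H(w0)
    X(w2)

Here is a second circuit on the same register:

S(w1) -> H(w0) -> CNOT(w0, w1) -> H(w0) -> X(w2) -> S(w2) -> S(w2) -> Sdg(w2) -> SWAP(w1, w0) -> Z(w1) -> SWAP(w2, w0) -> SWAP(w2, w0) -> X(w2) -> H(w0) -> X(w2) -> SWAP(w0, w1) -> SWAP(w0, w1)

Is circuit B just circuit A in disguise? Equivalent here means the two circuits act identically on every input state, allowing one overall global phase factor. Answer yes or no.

No: there is an input state on which the two circuits produce genuinely different outputs (not merely differing by a phase).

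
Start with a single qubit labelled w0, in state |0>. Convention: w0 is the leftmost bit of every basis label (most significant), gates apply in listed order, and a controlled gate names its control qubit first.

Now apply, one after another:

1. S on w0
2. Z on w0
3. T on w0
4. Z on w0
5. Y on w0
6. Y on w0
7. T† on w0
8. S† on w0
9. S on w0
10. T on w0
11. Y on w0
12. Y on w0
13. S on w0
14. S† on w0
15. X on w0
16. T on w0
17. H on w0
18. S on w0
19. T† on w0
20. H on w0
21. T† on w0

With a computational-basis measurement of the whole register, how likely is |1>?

The probability of measuring |1> is sqrt(2)/4 + 1/2.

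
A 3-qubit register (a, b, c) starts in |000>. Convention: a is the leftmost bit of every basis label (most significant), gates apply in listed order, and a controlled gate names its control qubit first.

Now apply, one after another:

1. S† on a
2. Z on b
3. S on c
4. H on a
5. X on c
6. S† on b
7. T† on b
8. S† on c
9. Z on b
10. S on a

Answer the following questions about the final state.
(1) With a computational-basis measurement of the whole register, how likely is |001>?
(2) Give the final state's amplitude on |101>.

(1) A full measurement returns |001> with probability 1/2.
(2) |101> carries amplitude sqrt(2)/2 in the final state.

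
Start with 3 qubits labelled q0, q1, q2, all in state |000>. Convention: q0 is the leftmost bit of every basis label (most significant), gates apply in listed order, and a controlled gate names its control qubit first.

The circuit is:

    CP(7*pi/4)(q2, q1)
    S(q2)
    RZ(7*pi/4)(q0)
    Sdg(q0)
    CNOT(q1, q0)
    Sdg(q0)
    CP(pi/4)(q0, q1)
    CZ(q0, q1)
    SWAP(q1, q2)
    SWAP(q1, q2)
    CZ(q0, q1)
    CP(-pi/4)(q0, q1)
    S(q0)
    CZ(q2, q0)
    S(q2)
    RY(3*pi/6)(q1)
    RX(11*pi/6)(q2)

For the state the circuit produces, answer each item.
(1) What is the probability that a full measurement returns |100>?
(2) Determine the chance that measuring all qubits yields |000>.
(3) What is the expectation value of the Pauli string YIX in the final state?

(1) The probability of measuring |100> is 0. Key observation: steps 6-13 multiply out to the identity, so the circuit reduces to the remaining gates.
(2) The probability of measuring |000> is sqrt(3)/8 + 1/4.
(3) In the final state, YIX has expectation 0.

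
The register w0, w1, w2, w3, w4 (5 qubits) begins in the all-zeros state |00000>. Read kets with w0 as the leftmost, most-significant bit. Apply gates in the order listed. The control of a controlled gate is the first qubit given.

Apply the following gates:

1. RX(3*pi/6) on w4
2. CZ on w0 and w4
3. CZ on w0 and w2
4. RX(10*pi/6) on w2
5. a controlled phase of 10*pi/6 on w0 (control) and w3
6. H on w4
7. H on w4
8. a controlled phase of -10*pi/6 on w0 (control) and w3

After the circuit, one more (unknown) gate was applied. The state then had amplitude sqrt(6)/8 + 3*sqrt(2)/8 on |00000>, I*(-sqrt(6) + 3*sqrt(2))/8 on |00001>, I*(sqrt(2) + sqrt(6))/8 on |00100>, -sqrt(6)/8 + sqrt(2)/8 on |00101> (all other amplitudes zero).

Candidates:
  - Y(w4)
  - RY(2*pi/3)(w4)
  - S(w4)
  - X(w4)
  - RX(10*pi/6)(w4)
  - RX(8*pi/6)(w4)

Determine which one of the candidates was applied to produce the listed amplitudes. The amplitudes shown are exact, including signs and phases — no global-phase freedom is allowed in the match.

The applied gate was RX(8*pi/6)(w4). Key observation: the block from step 5 through step 8 cancels to the identity and can be dropped.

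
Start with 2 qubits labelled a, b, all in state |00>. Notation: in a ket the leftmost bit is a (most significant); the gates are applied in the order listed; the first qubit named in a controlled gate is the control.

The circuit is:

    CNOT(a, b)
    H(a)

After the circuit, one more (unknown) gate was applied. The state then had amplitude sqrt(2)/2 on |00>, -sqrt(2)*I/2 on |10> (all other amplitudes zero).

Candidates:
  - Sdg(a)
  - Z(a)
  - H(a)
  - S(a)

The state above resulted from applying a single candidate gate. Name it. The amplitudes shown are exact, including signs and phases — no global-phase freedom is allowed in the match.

It was Sdg(a) that produced the state shown.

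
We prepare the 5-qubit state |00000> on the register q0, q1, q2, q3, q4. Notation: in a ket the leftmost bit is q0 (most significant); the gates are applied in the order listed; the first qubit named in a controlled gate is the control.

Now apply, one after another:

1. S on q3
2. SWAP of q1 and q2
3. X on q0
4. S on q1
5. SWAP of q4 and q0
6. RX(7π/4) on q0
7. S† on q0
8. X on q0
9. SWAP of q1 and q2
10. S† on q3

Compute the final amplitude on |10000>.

The amplitude on |10000> is 0.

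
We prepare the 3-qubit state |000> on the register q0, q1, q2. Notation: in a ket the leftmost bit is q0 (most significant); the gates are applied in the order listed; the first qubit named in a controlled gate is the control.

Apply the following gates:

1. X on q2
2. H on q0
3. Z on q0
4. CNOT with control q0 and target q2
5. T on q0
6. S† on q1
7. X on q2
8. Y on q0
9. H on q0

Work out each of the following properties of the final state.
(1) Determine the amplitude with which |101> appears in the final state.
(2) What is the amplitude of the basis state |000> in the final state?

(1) The amplitude on |101> is exp(3*I*pi/4)/2.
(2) |000> carries amplitude I/2 in the final state.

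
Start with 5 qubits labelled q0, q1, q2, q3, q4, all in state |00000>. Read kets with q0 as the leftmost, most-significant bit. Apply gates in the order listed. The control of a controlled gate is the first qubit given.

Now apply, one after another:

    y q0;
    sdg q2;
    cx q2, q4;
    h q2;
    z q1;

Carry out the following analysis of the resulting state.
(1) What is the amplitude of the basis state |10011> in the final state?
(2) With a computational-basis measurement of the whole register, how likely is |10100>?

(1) The final state's coefficient on |10011> equals 0.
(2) Outcome |10100> occurs with probability 1/2.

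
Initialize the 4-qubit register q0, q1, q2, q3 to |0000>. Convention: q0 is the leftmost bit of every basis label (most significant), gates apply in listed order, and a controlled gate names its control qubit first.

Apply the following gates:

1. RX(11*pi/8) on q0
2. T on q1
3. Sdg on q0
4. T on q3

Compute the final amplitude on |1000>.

|1000> carries amplitude -sin(5*pi/16) in the final state.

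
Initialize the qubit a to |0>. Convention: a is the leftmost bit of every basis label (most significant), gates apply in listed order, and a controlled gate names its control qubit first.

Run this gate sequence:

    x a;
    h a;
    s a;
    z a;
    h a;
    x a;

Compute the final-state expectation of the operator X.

In the final state, X has expectation 0.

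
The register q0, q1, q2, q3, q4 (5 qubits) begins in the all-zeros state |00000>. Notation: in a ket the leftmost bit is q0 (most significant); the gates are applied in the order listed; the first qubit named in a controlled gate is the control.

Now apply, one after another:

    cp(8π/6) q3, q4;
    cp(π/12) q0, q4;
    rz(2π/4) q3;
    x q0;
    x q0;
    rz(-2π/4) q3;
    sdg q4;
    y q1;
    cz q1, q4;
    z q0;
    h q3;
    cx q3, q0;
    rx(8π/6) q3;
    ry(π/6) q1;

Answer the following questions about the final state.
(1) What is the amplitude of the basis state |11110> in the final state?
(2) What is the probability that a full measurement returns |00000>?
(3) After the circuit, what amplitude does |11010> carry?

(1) The final state's coefficient on |11110> equals 0.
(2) Outcome |00000> occurs with probability 1/16 - sqrt(3)/32.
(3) The final state's coefficient on |11010> equals I*(-sqrt(3) - 1)/8.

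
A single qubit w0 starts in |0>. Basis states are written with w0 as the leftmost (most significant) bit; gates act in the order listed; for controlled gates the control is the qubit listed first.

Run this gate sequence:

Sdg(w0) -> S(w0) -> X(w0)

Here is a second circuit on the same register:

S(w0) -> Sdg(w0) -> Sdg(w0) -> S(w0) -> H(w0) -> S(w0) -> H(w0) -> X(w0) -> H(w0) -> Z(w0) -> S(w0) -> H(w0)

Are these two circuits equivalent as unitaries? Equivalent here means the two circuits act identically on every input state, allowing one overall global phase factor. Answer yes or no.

Yes: on every input state the two circuits agree up to one overall phase factor.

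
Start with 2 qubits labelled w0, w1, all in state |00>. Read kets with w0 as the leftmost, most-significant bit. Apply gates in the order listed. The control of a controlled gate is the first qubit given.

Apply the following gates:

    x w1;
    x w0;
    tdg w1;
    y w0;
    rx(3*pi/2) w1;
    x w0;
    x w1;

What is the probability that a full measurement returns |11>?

The probability of measuring |11> is 1/2.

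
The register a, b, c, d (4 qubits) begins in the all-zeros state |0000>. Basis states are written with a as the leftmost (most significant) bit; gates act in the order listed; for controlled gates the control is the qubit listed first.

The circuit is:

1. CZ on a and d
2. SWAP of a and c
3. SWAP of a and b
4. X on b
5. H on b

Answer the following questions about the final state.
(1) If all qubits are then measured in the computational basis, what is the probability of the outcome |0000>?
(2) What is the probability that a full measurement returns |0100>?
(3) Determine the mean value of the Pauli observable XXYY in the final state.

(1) A full measurement returns |0000> with probability 1/2.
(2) Outcome |0100> occurs with probability 1/2.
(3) The observable XXYY averages to 0.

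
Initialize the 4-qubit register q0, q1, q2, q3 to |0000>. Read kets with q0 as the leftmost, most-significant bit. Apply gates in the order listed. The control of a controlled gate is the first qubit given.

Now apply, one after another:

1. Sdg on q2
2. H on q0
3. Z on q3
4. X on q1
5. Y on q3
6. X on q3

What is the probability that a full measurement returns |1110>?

Outcome |1110> occurs with probability 0.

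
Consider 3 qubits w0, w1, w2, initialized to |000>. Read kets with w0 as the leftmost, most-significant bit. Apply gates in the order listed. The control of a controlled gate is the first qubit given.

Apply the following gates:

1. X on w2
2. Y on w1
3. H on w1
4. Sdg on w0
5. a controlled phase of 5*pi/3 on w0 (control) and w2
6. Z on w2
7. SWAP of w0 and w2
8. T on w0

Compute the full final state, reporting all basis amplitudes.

The final amplitudes are -sqrt(2)*exp(3*I*pi/4)/2 on |100>, sqrt(2)*exp(3*I*pi/4)/2 on |110>, and 0 on every other basis state.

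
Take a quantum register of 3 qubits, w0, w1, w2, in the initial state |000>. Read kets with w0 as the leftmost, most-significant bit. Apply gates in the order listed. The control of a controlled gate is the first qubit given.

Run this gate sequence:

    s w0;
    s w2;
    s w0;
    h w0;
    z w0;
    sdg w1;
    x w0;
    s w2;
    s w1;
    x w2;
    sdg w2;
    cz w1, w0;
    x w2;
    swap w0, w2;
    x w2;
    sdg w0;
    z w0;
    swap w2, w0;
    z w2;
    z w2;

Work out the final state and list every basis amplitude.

The final amplitudes are -sqrt(2)*I/2 on |000>, sqrt(2)*I/2 on |100>, and 0 on every other basis state.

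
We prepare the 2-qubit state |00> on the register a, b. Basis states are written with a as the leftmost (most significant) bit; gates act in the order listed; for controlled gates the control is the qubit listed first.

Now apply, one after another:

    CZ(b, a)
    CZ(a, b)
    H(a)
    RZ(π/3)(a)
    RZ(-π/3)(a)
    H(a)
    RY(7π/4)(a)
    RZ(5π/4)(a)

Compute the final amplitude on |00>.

The amplitude on |00> is sqrt(sqrt(2) + 2)*exp(3*I*pi/8)/2. Key observation: gates 3-6 undo each other exactly, leaving only the rest of the circuit to track.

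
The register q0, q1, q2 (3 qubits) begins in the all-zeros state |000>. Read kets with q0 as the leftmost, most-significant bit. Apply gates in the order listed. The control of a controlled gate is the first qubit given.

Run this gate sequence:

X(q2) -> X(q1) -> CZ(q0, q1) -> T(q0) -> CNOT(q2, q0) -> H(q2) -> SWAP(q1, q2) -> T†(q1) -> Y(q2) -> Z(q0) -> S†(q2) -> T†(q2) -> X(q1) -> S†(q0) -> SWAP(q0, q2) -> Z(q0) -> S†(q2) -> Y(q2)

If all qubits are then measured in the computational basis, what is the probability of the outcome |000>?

A full measurement returns |000> with probability 1/2.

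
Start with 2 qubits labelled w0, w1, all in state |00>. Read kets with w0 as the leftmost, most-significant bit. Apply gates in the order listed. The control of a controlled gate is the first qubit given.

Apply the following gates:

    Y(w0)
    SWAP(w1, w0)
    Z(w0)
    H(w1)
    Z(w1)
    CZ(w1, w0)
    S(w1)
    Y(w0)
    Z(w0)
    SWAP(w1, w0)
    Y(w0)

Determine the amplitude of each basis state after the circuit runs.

After the circuit, the state carries amplitude 0 on |00>, sqrt(2)/2 on |01>, 0 on |10>, sqrt(2)*I/2 on |11>.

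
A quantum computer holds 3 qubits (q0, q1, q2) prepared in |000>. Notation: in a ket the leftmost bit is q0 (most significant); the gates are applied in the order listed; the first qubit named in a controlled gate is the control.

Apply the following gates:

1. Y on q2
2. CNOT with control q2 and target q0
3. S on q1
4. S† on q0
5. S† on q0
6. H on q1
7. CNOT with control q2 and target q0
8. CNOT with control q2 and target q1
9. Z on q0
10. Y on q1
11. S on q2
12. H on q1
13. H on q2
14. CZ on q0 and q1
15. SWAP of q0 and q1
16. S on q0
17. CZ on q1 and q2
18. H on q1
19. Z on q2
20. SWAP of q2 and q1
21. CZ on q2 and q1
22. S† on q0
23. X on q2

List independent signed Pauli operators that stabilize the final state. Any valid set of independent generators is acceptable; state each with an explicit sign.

One valid set of independent stabilizer generators is -IXZ, +IZX, -ZII (any independent generating set of the same group is equally correct).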